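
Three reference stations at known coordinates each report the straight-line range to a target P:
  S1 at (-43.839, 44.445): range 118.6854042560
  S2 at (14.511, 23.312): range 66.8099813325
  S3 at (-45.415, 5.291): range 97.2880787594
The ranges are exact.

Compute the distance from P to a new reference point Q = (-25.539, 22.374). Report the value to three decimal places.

90.264

eq1: (x + 43.839)² + (y − 44.445)² = 118.6854042560²
eq2: (x − 14.511)² + (y − 23.312)² = 66.8099813325²
eq3: (x + 45.415)² + (y − 5.291)² = 97.2880787594²
eq2−eq1, eq2−eq3 (x²,y² cancel):
  -116.700·x + 42.266·y = -6479.454097
  -119.852·x − 36.042·y = -3664.898222
det = -116.700·-36.042 − 42.266·-119.852 = 9271.766032
x = (-6479.454097·-36.042 − 42.266·-3664.898222) / 9271.766032 = 41.894184
y = (-116.700·-3664.898222 − -6479.454097·-119.852) / 9271.766032 = -37.628420
|P − Q| = √((41.894184 − -25.539)² + (-37.628420 − 22.374)²) = 90.263640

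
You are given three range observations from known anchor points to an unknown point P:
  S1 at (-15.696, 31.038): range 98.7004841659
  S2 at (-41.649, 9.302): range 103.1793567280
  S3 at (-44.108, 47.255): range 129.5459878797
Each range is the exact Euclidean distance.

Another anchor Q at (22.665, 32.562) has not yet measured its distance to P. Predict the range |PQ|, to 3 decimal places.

eq1: (x + 15.696)² + (y − 31.038)² = 98.7004841659²
eq2: (x + 41.649)² + (y − 9.302)² = 103.1793567280²
eq3: (x + 44.108)² + (y − 47.255)² = 129.5459878797²
eq3−eq2, eq3−eq1 (x²,y² cancel):
  4.918·x − 75.906·y = 3778.799037
  56.824·x − 32.434·y = 4071.548572
det = 4.918·-32.434 − -75.906·56.824 = 4153.772132
x = (3778.799037·-32.434 − -75.906·4071.548572) / 4153.772132 = 44.897359
y = (4.918·4071.548572 − 3778.799037·56.824) / 4153.772132 = -46.873684
|P − Q| = √((44.897359 − 22.665)² + (-46.873684 − 32.562)²) = 82.488215

82.488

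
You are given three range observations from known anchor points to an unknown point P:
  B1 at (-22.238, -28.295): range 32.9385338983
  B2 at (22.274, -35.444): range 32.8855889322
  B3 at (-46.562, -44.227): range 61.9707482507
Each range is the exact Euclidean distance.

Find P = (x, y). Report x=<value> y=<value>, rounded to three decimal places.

x=3.859 y=-8.198

eq1: (x + 22.238)² + (y + 28.295)² = 32.9385338983²
eq2: (x − 22.274)² + (y + 35.444)² = 32.8855889322²
eq3: (x + 46.562)² + (y + 44.227)² = 61.9707482507²
eq1−eq2, eq1−eq3 (x²,y² cancel):
  89.024·x − 14.298·y = 460.757599
  -48.648·x − 31.864·y = 73.485081
det = 89.024·-31.864 − -14.298·-48.648 = -3532.229840
x = (460.757599·-31.864 − -14.298·73.485081) / -3532.229840 = 3.859004
y = (89.024·73.485081 − 460.757599·-48.648) / -3532.229840 = -8.197901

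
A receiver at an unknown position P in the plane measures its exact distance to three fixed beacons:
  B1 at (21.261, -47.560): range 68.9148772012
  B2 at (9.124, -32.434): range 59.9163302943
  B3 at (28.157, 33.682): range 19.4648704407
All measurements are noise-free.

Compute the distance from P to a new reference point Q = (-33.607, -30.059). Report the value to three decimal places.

eq1: (x − 21.261)² + (y + 47.560)² = 68.9148772012²
eq2: (x − 9.124)² + (y + 32.434)² = 59.9163302943²
eq3: (x − 28.157)² + (y − 33.682)² = 19.4648704407²
eq2−eq1, eq2−eq3 (x²,y² cancel):
  24.274·x − 30.252·y = 419.478325
  38.066·x + 132.232·y = 4003.167496
det = 24.274·132.232 − -30.252·38.066 = 4361.372200
x = (419.478325·132.232 − -30.252·4003.167496) / 4361.372200 = 40.485488
y = (24.274·4003.167496 − 419.478325·38.066) / 4361.372200 = 18.619146
|P − Q| = √((40.485488 − -33.607)² + (18.619146 − -30.059)²) = 88.652460

88.652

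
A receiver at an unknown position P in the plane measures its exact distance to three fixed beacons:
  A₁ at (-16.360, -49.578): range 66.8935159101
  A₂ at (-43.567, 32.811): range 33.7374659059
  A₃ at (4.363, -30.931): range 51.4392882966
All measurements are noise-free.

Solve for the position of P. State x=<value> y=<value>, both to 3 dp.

eq1: (x + 16.360)² + (y + 49.578)² = 66.8935159101²
eq2: (x + 43.567)² + (y − 32.811)² = 33.7374659059²
eq3: (x − 4.363)² + (y + 30.931)² = 51.4392882966²
eq1−eq3, eq1−eq2 (x²,y² cancel):
  41.446·x + 37.294·y = 78.876936
  -54.414·x + 164.778·y = 3585.543391
det = 41.446·164.778 − 37.294·-54.414 = 8858.704704
x = (78.876936·164.778 − 37.294·3585.543391) / 8858.704704 = -13.627508
y = (41.446·3585.543391 − 78.876936·-54.414) / 8858.704704 = 17.259684

x=-13.628 y=17.260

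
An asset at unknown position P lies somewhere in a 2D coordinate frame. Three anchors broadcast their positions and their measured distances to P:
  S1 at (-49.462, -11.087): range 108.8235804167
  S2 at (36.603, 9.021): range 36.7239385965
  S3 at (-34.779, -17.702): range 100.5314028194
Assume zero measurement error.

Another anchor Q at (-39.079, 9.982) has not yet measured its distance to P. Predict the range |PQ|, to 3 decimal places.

89.962

eq1: (x + 49.462)² + (y + 11.087)² = 108.8235804167²
eq2: (x − 36.603)² + (y − 9.021)² = 36.7239385965²
eq3: (x + 34.779)² + (y + 17.702)² = 100.5314028194²
eq1−eq3, eq1−eq2 (x²,y² cancel):
  29.366·x − 13.230·y = 689.537334
  172.130·x + 40.216·y = 9345.671026
det = 29.366·40.216 − -13.230·172.130 = 3458.262956
x = (689.537334·40.216 − -13.230·9345.671026) / 3458.262956 = 43.771588
y = (29.366·9345.671026 − 689.537334·172.130) / 3458.262956 = 45.038482
|P − Q| = √((43.771588 − -39.079)² + (45.038482 − 9.982)²) = 89.962086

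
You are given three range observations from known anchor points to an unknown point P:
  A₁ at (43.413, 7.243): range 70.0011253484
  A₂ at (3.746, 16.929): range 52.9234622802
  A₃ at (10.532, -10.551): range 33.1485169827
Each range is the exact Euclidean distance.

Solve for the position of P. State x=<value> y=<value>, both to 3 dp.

eq1: (x − 43.413)² + (y − 7.243)² = 70.0011253484²
eq2: (x − 3.746)² + (y − 16.929)² = 52.9234622802²
eq3: (x − 10.532)² + (y + 10.551)² = 33.1485169827²
eq1−eq2, eq1−eq3 (x²,y² cancel):
  -79.334·x + 19.372·y = 462.738629
  -65.762·x − 35.588·y = 2086.430379
det = -79.334·-35.588 − 19.372·-65.762 = 4097.279856
x = (462.738629·-35.588 − 19.372·2086.430379) / 4097.279856 = -13.883912
y = (-79.334·2086.430379 − 462.738629·-65.762) / 4097.279856 = -32.971692

x=-13.884 y=-32.972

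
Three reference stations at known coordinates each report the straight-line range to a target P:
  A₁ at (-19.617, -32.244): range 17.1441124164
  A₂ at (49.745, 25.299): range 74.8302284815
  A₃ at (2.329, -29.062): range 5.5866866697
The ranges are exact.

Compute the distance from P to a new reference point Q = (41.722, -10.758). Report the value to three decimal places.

eq1: (x + 19.617)² + (y + 32.244)² = 17.1441124164²
eq2: (x − 49.745)² + (y − 25.299)² = 74.8302284815²
eq3: (x − 2.329)² + (y + 29.062)² = 5.5866866697²
eq1−eq2, eq1−eq3 (x²,y² cancel):
  138.724·x + 115.086·y = -3615.540303
  43.892·x + 6.364·y = -311.768617
det = 138.724·6.364 − 115.086·43.892 = -4168.515176
x = (-3615.540303·6.364 − 115.086·-311.768617) / -4168.515176 = -3.087647
y = (138.724·-311.768617 − -3615.540303·43.892) / -4168.515176 = -27.694155
|P − Q| = √((-3.087647 − 41.722)² + (-27.694155 − -10.758)²) = 47.903422

47.903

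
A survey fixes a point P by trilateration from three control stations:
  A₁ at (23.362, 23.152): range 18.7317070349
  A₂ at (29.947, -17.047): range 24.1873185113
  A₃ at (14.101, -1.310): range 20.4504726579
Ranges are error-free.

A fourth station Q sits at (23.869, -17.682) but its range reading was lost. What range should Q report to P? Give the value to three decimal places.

26.221

eq1: (x − 23.362)² + (y − 23.152)² = 18.7317070349²
eq2: (x − 29.947)² + (y + 17.047)² = 24.1873185113²
eq3: (x − 14.101)² + (y + 1.310)² = 20.4504726579²
eq2−eq1, eq2−eq3 (x²,y² cancel):
  -13.170·x + 80.398·y = 128.524658
  -31.692·x + 31.474·y = -820.064172
det = -13.170·31.474 − 80.398·-31.692 = 2133.460836
x = (128.524658·31.474 − 80.398·-820.064172) / 2133.460836 = 32.799620
y = (-13.170·-820.064172 − 128.524658·-31.692) / 2133.460836 = 6.971512
|P − Q| = √((32.799620 − 23.869)² + (6.971512 − -17.682)²) = 26.221206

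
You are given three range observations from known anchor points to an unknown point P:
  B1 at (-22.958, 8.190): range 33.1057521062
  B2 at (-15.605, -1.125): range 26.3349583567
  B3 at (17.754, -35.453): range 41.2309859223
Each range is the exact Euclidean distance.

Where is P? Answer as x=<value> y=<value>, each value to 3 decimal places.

eq1: (x + 22.958)² + (y − 8.190)² = 33.1057521062²
eq2: (x + 15.605)² + (y + 1.125)² = 26.3349583567²
eq3: (x − 17.754)² + (y + 35.453)² = 41.2309859223²
eq2−eq1, eq2−eq3 (x²,y² cancel):
  -14.706·x + 18.630·y = -53.096577
  66.718·x − 68.656·y = 320.873907
det = -14.706·-68.656 − 18.630·66.718 = -233.301204
x = (-53.096577·-68.656 − 18.630·320.873907) / -233.301204 = 9.997729
y = (-14.706·320.873907 − -53.096577·66.718) / -233.301204 = 5.041870

x=9.998 y=5.042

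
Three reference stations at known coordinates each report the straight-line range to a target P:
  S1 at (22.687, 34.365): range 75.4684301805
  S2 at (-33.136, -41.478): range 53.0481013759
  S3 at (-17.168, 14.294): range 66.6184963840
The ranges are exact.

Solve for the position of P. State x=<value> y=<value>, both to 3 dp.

x=19.910 y=-41.052

eq1: (x − 22.687)² + (y − 34.365)² = 75.4684301805²
eq2: (x + 33.136)² + (y + 41.478)² = 53.0481013759²
eq3: (x + 17.168)² + (y − 14.294)² = 66.6184963840²
eq3−eq2, eq3−eq1 (x²,y² cancel):
  -31.936·x − 111.544·y = 3943.283321
  79.710·x + 40.142·y = -60.865359
det = -31.936·40.142 − -111.544·79.710 = 7609.197328
x = (3943.283321·40.142 − -111.544·-60.865359) / 7609.197328 = 19.910394
y = (-31.936·-60.865359 − 3943.283321·79.710) / 7609.197328 = -41.052335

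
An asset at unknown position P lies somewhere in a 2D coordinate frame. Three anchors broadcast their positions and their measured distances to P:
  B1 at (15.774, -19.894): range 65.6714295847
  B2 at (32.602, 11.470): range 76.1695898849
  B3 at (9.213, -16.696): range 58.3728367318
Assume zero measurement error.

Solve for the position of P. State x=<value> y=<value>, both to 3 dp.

eq1: (x − 15.774)² + (y + 19.894)² = 65.6714295847²
eq2: (x − 32.602)² + (y − 11.470)² = 76.1695898849²
eq3: (x − 9.213)² + (y + 16.696)² = 58.3728367318²
eq1−eq3, eq1−eq2 (x²,y² cancel):
  -13.122·x + 6.396·y = 624.394069
  33.656·x + 62.728·y = -939.208768
det = -13.122·62.728 − 6.396·33.656 = -1038.380592
x = (624.394069·62.728 − 6.396·-939.208768) / -1038.380592 = -43.504444
y = (-13.122·-939.208768 − 624.394069·33.656) / -1038.380592 = 8.369098

x=-43.504 y=8.369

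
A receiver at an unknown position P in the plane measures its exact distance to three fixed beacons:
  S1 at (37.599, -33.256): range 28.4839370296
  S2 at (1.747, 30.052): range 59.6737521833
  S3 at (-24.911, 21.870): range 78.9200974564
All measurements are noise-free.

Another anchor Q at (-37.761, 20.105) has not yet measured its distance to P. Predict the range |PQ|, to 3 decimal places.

90.459

eq1: (x − 37.599)² + (y + 33.256)² = 28.4839370296²
eq2: (x − 1.747)² + (y − 30.052)² = 59.6737521833²
eq3: (x + 24.911)² + (y − 21.870)² = 78.9200974564²
eq3−eq1, eq3−eq2 (x²,y² cancel):
  125.020·x − 110.252·y = 6837.838630
  53.316·x + 16.364·y = 2474.744975
det = 125.020·16.364 − -110.252·53.316 = 7924.022912
x = (6837.838630·16.364 − -110.252·2474.744975) / 7924.022912 = 48.553617
y = (125.020·2474.744975 − 6837.838630·53.316) / 7924.022912 = -6.962825
|P − Q| = √((48.553617 − -37.761)² + (-6.962825 − 20.105)²) = 90.459274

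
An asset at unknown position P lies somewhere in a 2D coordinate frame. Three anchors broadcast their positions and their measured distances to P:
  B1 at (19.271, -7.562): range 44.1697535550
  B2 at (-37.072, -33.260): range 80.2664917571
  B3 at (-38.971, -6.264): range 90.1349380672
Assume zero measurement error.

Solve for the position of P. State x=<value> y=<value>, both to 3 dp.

x=42.293 y=-45.258

eq1: (x − 19.271)² + (y + 7.562)² = 44.1697535550²
eq2: (x + 37.072)² + (y + 33.260)² = 80.2664917571²
eq3: (x + 38.971)² + (y + 6.264)² = 90.1349380672²
eq1−eq3, eq1−eq2 (x²,y² cancel):
  -116.484·x + 2.596·y = -5043.918679
  -112.686·x − 51.396·y = -2439.737071
det = -116.484·-51.396 − 2.596·-112.686 = 6279.344520
x = (-5043.918679·-51.396 − 2.596·-2439.737071) / 6279.344520 = 42.292759
y = (-116.484·-2439.737071 − -5043.918679·-112.686) / 6279.344520 = -45.257699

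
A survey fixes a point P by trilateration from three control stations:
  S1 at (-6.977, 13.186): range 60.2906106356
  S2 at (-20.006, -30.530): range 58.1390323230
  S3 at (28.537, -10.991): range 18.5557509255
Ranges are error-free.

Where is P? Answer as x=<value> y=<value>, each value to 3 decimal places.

eq1: (x + 6.977)² + (y − 13.186)² = 60.2906106356²
eq2: (x + 20.006)² + (y + 30.530)² = 58.1390323230²
eq3: (x − 28.537)² + (y + 10.991)² = 18.5557509255²
eq3−eq2, eq3−eq1 (x²,y² cancel):
  -97.086·x − 39.078·y = -2638.672701
  -71.028·x + 48.354·y = -4003.255163
det = -97.086·48.354 − -39.078·-71.028 = -7470.128628
x = (-2638.672701·48.354 − -39.078·-4003.255163) / -7470.128628 = 38.022047
y = (-97.086·-4003.255163 − -2638.672701·-71.028) / -7470.128628 = -26.939347

x=38.022 y=-26.939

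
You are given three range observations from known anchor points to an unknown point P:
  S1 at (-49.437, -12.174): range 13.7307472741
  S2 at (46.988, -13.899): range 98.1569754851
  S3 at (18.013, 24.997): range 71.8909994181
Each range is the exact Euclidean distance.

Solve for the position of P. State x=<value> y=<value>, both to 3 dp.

x=-49.946 y=1.547

eq1: (x + 49.437)² + (y + 12.174)² = 13.7307472741²
eq2: (x − 46.988)² + (y + 13.899)² = 98.1569754851²
eq3: (x − 18.013)² + (y − 24.997)² = 71.8909994181²
eq1−eq3, eq1−eq2 (x²,y² cancel):
  134.900·x + 74.342·y = -6622.687444
  192.850·x − 3.450·y = -9637.427316
det = 134.900·-3.450 − 74.342·192.850 = -14802.259700
x = (-6622.687444·-3.450 − 74.342·-9637.427316) / -14802.259700 = -49.946016
y = (134.900·-9637.427316 − -6622.687444·192.850) / -14802.259700 = 1.547309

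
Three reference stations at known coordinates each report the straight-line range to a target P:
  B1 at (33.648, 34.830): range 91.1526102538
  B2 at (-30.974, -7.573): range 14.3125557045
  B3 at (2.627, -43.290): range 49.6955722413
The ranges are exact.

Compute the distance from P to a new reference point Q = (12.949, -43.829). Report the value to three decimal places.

59.084

eq1: (x − 33.648)² + (y − 34.830)² = 91.1526102538²
eq2: (x + 30.974)² + (y + 7.573)² = 14.3125557045²
eq3: (x − 2.627)² + (y + 43.290)² = 49.6955722413²
eq3−eq1, eq3−eq2 (x²,y² cancel):
  62.042·x + 156.240·y = -5374.756881
  -67.202·x + 71.434·y = 1400.614426
det = 62.042·71.434 − 156.240·-67.202 = 14931.548708
x = (-5374.756881·71.434 − 156.240·1400.614426) / 14931.548708 = -40.369046
y = (62.042·1400.614426 − -5374.756881·-67.202) / 14931.548708 = -18.370331
|P − Q| = √((-40.369046 − 12.949)² + (-18.370331 − -43.829)²) = 59.084329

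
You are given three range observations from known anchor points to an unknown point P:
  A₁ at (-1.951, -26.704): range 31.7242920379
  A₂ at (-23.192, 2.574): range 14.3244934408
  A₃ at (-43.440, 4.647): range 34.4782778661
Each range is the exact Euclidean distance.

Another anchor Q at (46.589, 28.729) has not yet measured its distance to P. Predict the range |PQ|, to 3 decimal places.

eq1: (x + 1.951)² + (y + 26.704)² = 31.7242920379²
eq2: (x + 23.192)² + (y − 2.574)² = 14.3244934408²
eq3: (x + 43.440)² + (y − 4.647)² = 34.4782778661²
eq1−eq3, eq1−eq2 (x²,y² cancel):
  -82.978·x + 62.702·y = 1009.397253
  -42.482·x + 58.556·y = 628.823916
det = -82.978·58.556 − 62.702·-42.482 = -2195.153404
x = (1009.397253·58.556 − 62.702·628.823916) / -2195.153404 = -8.964179
y = (-82.978·628.823916 − 1009.397253·-42.482) / -2195.153404 = 4.235393
|P − Q| = √((-8.964179 − 46.589)² + (4.235393 − 28.729)²) = 60.713199

60.713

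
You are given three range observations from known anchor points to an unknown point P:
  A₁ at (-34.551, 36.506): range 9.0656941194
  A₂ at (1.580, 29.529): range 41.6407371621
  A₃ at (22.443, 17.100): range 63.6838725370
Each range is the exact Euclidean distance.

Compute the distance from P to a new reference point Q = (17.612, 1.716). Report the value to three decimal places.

63.932

eq1: (x + 34.551)² + (y − 36.506)² = 9.0656941194²
eq2: (x − 1.580)² + (y − 29.529)² = 41.6407371621²
eq3: (x − 22.443)² + (y − 17.100)² = 63.6838725370²
eq3−eq2, eq3−eq1 (x²,y² cancel):
  -41.726·x + 24.858·y = 2400.044622
  -113.988·x + 38.812·y = 5703.810199
det = -41.726·38.812 − 24.858·-113.988 = 1214.044192
x = (2400.044622·38.812 − 24.858·5703.810199) / 1214.044192 = -40.060141
y = (-41.726·5703.810199 − 2400.044622·-113.988) / 1214.044192 = 29.306266
|P − Q| = √((-40.060141 − 17.612)² + (29.306266 − 1.716)²) = 63.931985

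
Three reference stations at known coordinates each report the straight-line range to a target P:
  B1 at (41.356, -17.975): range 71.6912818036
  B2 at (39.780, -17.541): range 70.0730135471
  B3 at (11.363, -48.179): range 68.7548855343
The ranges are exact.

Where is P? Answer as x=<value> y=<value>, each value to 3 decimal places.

eq1: (x − 41.356)² + (y + 17.975)² = 71.6912818036²
eq2: (x − 39.780)² + (y + 17.541)² = 70.0730135471²
eq3: (x − 11.363)² + (y + 48.179)² = 68.7548855343²
eq3−eq2, eq3−eq1 (x²,y² cancel):
  56.834·x + 61.276·y = -743.191672
  59.986·x + 60.408·y = -829.320051
det = 56.834·60.408 − 61.276·59.986 = -242.473864
x = (-743.191672·60.408 − 61.276·-829.320051) / -242.473864 = -24.426109
y = (56.834·-829.320051 − -743.191672·59.986) / -242.473864 = 10.526826

x=-24.426 y=10.527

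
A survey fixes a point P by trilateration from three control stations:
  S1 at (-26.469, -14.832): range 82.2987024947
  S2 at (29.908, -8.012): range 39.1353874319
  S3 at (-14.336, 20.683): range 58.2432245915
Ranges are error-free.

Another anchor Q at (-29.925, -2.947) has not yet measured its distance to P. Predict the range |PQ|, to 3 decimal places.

eq1: (x + 26.469)² + (y + 14.832)² = 82.2987024947²
eq2: (x − 29.908)² + (y + 8.012)² = 39.1353874319²
eq3: (x + 14.336)² + (y − 20.683)² = 58.2432245915²
eq3−eq2, eq3−eq1 (x²,y² cancel):
  88.488·x − 57.390·y = 2186.067884
  -24.266·x − 71.030·y = -3093.514422
det = 88.488·-71.030 − -57.390·-24.266 = -7677.928380
x = (2186.067884·-71.030 − -57.390·-3093.514422) / -7677.928380 = 43.346744
y = (88.488·-3093.514422 − 2186.067884·-24.266) / -7677.928380 = 28.743662
|P − Q| = √((43.346744 − -29.925)² + (28.743662 − -2.947)²) = 79.831363

79.831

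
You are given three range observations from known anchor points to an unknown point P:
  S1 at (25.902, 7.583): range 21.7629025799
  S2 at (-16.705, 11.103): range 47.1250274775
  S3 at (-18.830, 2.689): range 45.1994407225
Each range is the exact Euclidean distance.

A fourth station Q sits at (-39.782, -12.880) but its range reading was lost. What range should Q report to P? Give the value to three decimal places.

62.964

eq1: (x − 25.902)² + (y − 7.583)² = 21.7629025799²
eq2: (x + 16.705)² + (y − 11.103)² = 47.1250274775²
eq3: (x + 18.830)² + (y − 2.689)² = 45.1994407225²
eq1−eq2, eq1−eq3 (x²,y² cancel):
  -85.214·x + 7.040·y = -2073.226145
  -89.464·x − 9.788·y = -1935.981385
det = -85.214·-9.788 − 7.040·-89.464 = 1463.901192
x = (-2073.226145·-9.788 − 7.040·-1935.981385) / 1463.901192 = 23.172361
y = (-85.214·-1935.981385 − -2073.226145·-89.464) / 1463.901192 = -14.008040
|P − Q| = √((23.172361 − -39.782)² + (-14.008040 − -12.880)²) = 62.964466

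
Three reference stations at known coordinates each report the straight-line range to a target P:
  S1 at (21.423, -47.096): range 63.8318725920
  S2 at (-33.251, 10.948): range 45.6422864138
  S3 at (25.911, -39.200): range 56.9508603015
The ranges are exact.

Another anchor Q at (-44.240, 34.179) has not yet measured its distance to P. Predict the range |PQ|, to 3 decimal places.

59.189

eq1: (x − 21.423)² + (y + 47.096)² = 63.8318725920²
eq2: (x + 33.251)² + (y − 10.948)² = 45.6422864138²
eq3: (x − 25.911)² + (y + 39.200)² = 56.9508603015²
eq3−eq2, eq3−eq1 (x²,y² cancel):
  -118.324·x + 100.296·y = 177.649964
  -8.976·x − 15.792·y = -362.149246
det = -118.324·-15.792 − 100.296·-8.976 = 2768.829504
x = (177.649964·-15.792 − 100.296·-362.149246) / 2768.829504 = 12.104997
y = (-118.324·-362.149246 − 177.649964·-8.976) / 2768.829504 = 16.052102
|P − Q| = √((12.104997 − -44.240)² + (16.052102 − 34.179)²) = 59.189045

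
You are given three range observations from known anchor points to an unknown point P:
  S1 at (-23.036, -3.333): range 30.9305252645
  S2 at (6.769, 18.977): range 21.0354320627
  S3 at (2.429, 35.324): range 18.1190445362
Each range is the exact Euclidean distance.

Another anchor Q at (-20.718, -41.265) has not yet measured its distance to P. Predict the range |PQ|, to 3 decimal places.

67.648

eq1: (x + 23.036)² + (y + 3.333)² = 30.9305252645²
eq2: (x − 6.769)² + (y − 18.977)² = 21.0354320627²
eq3: (x − 2.429)² + (y − 35.324)² = 18.1190445362²
eq2−eq3, eq2−eq1 (x²,y² cancel):
  -8.680·x + 32.694·y = 961.928754
  -59.610·x − 44.620·y = -378.387696
det = -8.680·-44.620 − 32.694·-59.610 = 2336.190940
x = (961.928754·-44.620 − 32.694·-378.387696) / 2336.190940 = -13.076951
y = (-8.680·-378.387696 − 961.928754·-59.610) / 2336.190940 = 25.950352
|P − Q| = √((-13.076951 − -20.718)² + (25.950352 − -41.265)²) = 67.648276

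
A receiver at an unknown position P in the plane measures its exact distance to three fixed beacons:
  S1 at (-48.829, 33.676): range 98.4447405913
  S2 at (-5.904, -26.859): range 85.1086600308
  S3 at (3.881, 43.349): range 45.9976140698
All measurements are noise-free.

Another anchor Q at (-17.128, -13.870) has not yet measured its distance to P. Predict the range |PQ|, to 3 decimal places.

84.291

eq1: (x + 48.829)² + (y − 33.676)² = 98.4447405913²
eq2: (x + 5.904)² + (y + 26.859)² = 85.1086600308²
eq3: (x − 3.881)² + (y − 43.349)² = 45.9976140698²
eq3−eq2, eq3−eq1 (x²,y² cancel):
  -19.570·x − 140.416·y = -6265.638377
  -105.420·x − 19.346·y = -5951.440195
det = -19.570·-19.346 − -140.416·-105.420 = -14424.053500
x = (-6265.638377·-19.346 − -140.416·-5951.440195) / -14424.053500 = 49.532705
y = (-19.570·-5951.440195 − -6265.638377·-105.420) / -14424.053500 = 37.718517
|P − Q| = √((49.532705 − -17.128)² + (37.718517 − -13.870)²) = 84.291309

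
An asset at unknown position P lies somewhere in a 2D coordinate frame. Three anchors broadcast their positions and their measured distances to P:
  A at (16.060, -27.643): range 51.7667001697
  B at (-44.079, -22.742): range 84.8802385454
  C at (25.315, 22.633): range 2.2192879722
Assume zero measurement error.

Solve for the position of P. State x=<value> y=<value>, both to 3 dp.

eq1: (x − 16.060)² + (y + 27.643)² = 51.7667001697²
eq2: (x + 44.079)² + (y + 22.742)² = 84.8802385454²
eq3: (x − 25.315)² + (y − 22.633)² = 2.2192879722²
eq2−eq3, eq2−eq1 (x²,y² cancel):
  138.788·x + 90.750·y = 5892.674765
  120.278·x − 9.802·y = 3086.765893
det = 138.788·-9.802 − 90.750·120.278 = -12275.628476
x = (5892.674765·-9.802 − 90.750·3086.765893) / -12275.628476 = 27.524782
y = (138.788·3086.765893 − 5892.674765·120.278) / -12275.628476 = 22.838185

x=27.525 y=22.838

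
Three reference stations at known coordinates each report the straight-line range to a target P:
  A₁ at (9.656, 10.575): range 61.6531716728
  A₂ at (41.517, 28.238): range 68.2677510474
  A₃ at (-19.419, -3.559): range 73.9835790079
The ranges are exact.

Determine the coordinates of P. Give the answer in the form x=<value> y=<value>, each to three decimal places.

eq1: (x − 9.656)² + (y − 10.575)² = 61.6531716728²
eq2: (x − 41.517)² + (y − 28.238)² = 68.2677510474²
eq3: (x + 19.419)² + (y + 3.559)² = 73.9835790079²
eq3−eq2, eq3−eq1 (x²,y² cancel):
  121.872·x + 63.594·y = 2944.366021
  58.150·x + 28.268·y = 1487.761305
det = 121.872·28.268 − 63.594·58.150 = -252.913404
x = (2944.366021·28.268 − 63.594·1487.761305) / -252.913404 = 45.000991
y = (121.872·1487.761305 − 2944.366021·58.150) / -252.913404 = -39.940792

x=45.001 y=-39.941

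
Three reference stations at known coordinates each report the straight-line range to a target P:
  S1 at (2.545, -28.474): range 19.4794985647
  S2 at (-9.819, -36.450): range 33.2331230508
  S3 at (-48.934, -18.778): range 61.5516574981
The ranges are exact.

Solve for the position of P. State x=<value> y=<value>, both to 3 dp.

x=12.192 y=-11.551

eq1: (x − 2.545)² + (y + 28.474)² = 19.4794985647²
eq2: (x + 9.819)² + (y + 36.450)² = 33.2331230508²
eq3: (x + 48.934)² + (y + 18.778)² = 61.5516574981²
eq1−eq2, eq1−eq3 (x²,y² cancel):
  -24.728·x − 15.952·y = -117.220043
  -102.958·x + 19.392·y = -1479.251737
det = -24.728·19.392 − -15.952·-102.958 = -2121.911392
x = (-117.220043·19.392 − -15.952·-1479.251737) / -2121.911392 = 12.191911
y = (-24.728·-1479.251737 − -117.220043·-102.958) / -2121.911392 = -11.550999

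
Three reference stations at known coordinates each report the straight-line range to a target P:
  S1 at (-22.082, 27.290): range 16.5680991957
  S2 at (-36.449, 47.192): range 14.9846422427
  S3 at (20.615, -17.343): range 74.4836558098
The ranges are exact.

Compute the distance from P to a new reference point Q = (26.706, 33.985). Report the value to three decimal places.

49.540

eq1: (x + 22.082)² + (y − 27.290)² = 16.5680991957²
eq2: (x + 36.449)² + (y − 47.192)² = 14.9846422427²
eq3: (x − 20.615)² + (y + 17.343)² = 74.4836558098²
eq1−eq3, eq1−eq2 (x²,y² cancel):
  85.394·x − 89.266·y = -5779.914022
  -28.734·x + 39.804·y = 2373.218049
det = 85.394·39.804 − -89.266·-28.734 = 834.053532
x = (-5779.914022·39.804 − -89.266·2373.218049) / 834.053532 = -21.840343
y = (85.394·2373.218049 − -5779.914022·-28.734) / 834.053532 = 43.856337
|P − Q| = √((-21.840343 − 26.706)² + (43.856337 − 33.985)²) = 49.539789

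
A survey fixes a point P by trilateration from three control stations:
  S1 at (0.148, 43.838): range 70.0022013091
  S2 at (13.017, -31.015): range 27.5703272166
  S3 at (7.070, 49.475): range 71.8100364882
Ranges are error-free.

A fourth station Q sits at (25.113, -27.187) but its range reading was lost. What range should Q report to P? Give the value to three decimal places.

eq1: (x − 0.148)² + (y − 43.838)² = 70.0022013091²
eq2: (x − 13.017)² + (y + 31.015)² = 27.5703272166²
eq3: (x − 7.070)² + (y − 49.475)² = 71.8100364882²
eq3−eq1, eq3−eq2 (x²,y² cancel):
  -13.844·x − 11.274·y = -319.595225
  11.894·x − 160.980·y = 3030.170387
det = -13.844·-160.980 − -11.274·11.894 = 2362.700076
x = (-319.595225·-160.980 − -11.274·3030.170387) / 2362.700076 = 36.234214
y = (-13.844·3030.170387 − -319.595225·11.894) / 2362.700076 = -16.146109
|P − Q| = √((36.234214 − 25.113)² + (-16.146109 − -27.187)²) = 15.671078

15.671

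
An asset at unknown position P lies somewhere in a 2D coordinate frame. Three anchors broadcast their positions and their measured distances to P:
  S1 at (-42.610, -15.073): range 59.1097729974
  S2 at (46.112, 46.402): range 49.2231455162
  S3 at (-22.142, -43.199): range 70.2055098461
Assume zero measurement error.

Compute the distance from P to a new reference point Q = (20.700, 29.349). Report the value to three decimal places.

eq1: (x + 42.610)² + (y + 15.073)² = 59.1097729974²
eq2: (x − 46.112)² + (y − 46.402)² = 49.2231455162²
eq3: (x + 22.142)² + (y + 43.199)² = 70.2055098461²
eq2−eq3, eq2−eq1 (x²,y² cancel):
  -136.508·x − 179.202·y = -4428.935941
  -177.444·x − 122.950·y = -3307.701928
det = -136.508·-122.950 − -179.202·-177.444 = -15014.661088
x = (-4428.935941·-122.950 − -179.202·-3307.701928) / -15014.661088 = 3.210804
y = (-136.508·-3307.701928 − -4428.935941·-177.444) / -15014.661088 = 22.268923
|P − Q| = √((3.210804 − 20.700)² + (22.268923 − 29.349)²) = 18.867948

18.868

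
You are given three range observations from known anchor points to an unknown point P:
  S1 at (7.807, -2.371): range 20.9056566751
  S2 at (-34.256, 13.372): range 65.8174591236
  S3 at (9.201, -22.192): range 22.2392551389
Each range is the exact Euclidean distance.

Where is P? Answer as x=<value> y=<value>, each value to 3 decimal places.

eq1: (x − 7.807)² + (y + 2.371)² = 20.9056566751²
eq2: (x + 34.256)² + (y − 13.372)² = 65.8174591236²
eq3: (x − 9.201)² + (y + 22.192)² = 22.2392551389²
eq1−eq3, eq1−eq2 (x²,y² cancel):
  2.788·x − 39.642·y = 453.034387
  -84.126·x + 31.486·y = -2609.178414
det = 2.788·31.486 − -39.642·-84.126 = -3247.139924
x = (453.034387·31.486 − -39.642·-2609.178414) / -3247.139924 = 27.460723
y = (2.788·-2609.178414 − 453.034387·-84.126) / -3247.139924 = -9.496844

x=27.461 y=-9.497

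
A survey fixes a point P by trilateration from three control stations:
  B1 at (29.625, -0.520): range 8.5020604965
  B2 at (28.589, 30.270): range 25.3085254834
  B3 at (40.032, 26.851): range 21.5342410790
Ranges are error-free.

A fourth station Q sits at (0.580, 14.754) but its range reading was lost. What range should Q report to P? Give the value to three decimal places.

35.795

eq1: (x − 29.625)² + (y + 0.520)² = 8.5020604965²
eq2: (x − 28.589)² + (y − 30.270)² = 25.3085254834²
eq3: (x − 40.032)² + (y − 26.851)² = 21.5342410790²
eq2−eq1, eq2−eq3 (x²,y² cancel):
  2.072·x − 61.580·y = -287.456367
  22.886·x − 6.838·y = 766.731327
det = 2.072·-6.838 − -61.580·22.886 = 1395.151544
x = (-287.456367·-6.838 − -61.580·766.731327) / 1395.151544 = 35.251326
y = (2.072·766.731327 − -287.456367·22.886) / 1395.151544 = 5.854127
|P − Q| = √((35.251326 − 0.580)² + (5.854127 − 14.754)²) = 35.795371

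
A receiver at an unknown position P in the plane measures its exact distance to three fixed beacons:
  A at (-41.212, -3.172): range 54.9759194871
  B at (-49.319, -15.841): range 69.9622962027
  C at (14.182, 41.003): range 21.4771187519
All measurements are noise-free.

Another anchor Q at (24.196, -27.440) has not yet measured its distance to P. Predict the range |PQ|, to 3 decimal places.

74.493

eq1: (x + 41.212)² + (y + 3.172)² = 54.9759194871²
eq2: (x + 49.319)² + (y + 15.841)² = 69.9622962027²
eq3: (x − 14.182)² + (y − 41.003)² = 21.4771187519²
eq3−eq2, eq3−eq1 (x²,y² cancel):
  -127.002·x − 113.688·y = -3632.530351
  -110.788·x − 88.350·y = -2734.969699
det = -127.002·-88.350 − -113.688·-110.788 = -1374.639444
x = (-3632.530351·-88.350 − -113.688·-2734.969699) / -1374.639444 = -7.275232
y = (-127.002·-2734.969699 − -3632.530351·-110.788) / -1374.639444 = 40.078983
|P − Q| = √((-7.275232 − 24.196)² + (40.078983 − -27.440)²) = 74.493299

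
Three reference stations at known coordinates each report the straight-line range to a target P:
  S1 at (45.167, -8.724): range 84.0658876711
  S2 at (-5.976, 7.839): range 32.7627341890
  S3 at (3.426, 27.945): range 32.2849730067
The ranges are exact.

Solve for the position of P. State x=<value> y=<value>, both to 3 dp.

eq1: (x − 45.167)² + (y + 8.724)² = 84.0658876711²
eq2: (x + 5.976)² + (y − 7.839)² = 32.7627341890²
eq3: (x − 3.426)² + (y − 27.945)² = 32.2849730067²
eq1−eq2, eq1−eq3 (x²,y² cancel):
  -102.286·x + 33.126·y = 3974.673150
  -83.482·x + 73.338·y = 4701.248424
det = -102.286·73.338 − 33.126·-83.482 = -4736.025936
x = (3974.673150·73.338 − 33.126·4701.248424) / -4736.025936 = -28.665600
y = (-102.286·4701.248424 − 3974.673150·-83.482) / -4736.025936 = 31.473272

x=-28.666 y=31.473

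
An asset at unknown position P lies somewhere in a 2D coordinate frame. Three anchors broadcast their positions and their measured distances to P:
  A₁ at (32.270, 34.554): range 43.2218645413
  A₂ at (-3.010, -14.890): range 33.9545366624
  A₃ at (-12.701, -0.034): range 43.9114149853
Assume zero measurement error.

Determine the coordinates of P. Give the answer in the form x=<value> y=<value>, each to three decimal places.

x=30.362 y=-8.626

eq1: (x − 32.270)² + (y − 34.554)² = 43.2218645413²
eq2: (x + 3.010)² + (y + 14.890)² = 33.9545366624²
eq3: (x + 12.701)² + (y + 0.034)² = 43.9114149853²
eq2−eq1, eq2−eq3 (x²,y² cancel):
  70.560·x + 98.888·y = 1289.340602
  -19.382·x + 29.712·y = -844.757449
det = 70.560·29.712 − 98.888·-19.382 = 4013.125936
x = (1289.340602·29.712 − 98.888·-844.757449) / 4013.125936 = 30.361684
y = (70.560·-844.757449 − 1289.340602·-19.382) / 4013.125936 = -8.625716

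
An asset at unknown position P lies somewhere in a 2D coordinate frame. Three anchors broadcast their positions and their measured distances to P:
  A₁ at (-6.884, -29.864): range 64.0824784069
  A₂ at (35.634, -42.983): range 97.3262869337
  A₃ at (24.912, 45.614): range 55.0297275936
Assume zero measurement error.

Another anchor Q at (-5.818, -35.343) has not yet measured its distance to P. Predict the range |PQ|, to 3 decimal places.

69.611

eq1: (x + 6.884)² + (y + 29.864)² = 64.0824784069²
eq2: (x − 35.634)² + (y + 42.983)² = 97.3262869337²
eq3: (x − 24.912)² + (y − 45.614)² = 55.0297275936²
eq3−eq1, eq3−eq2 (x²,y² cancel):
  -63.592·x − 150.956·y = -2840.289908
  21.444·x − 177.194·y = -6028.059704
det = -63.592·-177.194 − -150.956·21.444 = 14505.221312
x = (-2840.289908·-177.194 − -150.956·-6028.059704) / 14505.221312 = -28.037452
y = (-63.592·-6028.059704 − -2840.289908·21.444) / 14505.221312 = 30.626458
|P − Q| = √((-28.037452 − -5.818)² + (30.626458 − -35.343)²) = 69.610872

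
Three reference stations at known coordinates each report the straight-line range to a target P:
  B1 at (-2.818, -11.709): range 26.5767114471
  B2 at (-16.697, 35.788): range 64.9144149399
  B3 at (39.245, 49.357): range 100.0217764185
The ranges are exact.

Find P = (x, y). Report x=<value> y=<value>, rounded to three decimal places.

eq1: (x + 2.818)² + (y + 11.709)² = 26.5767114471²
eq2: (x + 16.697)² + (y − 35.788)² = 64.9144149399²
eq3: (x − 39.245)² + (y − 49.357)² = 100.0217764185²
eq2−eq3, eq2−eq1 (x²,y² cancel):
  111.884·x + 27.138·y = -3373.761770
  27.758·x − 94.994·y = 2093.030728
det = 111.884·-94.994 − 27.138·27.758 = -11381.605300
x = (-3373.761770·-94.994 − 27.138·2093.030728) / -11381.605300 = -23.167774
y = (111.884·2093.030728 − -3373.761770·27.758) / -11381.605300 = -28.803101

x=-23.168 y=-28.803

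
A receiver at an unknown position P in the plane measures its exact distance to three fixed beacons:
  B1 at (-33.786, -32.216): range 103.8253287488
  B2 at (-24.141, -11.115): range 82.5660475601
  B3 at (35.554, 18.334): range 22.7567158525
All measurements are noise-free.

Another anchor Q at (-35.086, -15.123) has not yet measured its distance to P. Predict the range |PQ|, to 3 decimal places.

eq1: (x + 33.786)² + (y + 32.216)² = 103.8253287488²
eq2: (x + 24.141)² + (y + 11.115)² = 82.5660475601²
eq3: (x − 35.554)² + (y − 18.334)² = 22.7567158525²
eq1−eq2, eq1−eq3 (x²,y² cancel):
  19.290·x + 42.202·y = 2489.513334
  138.680·x + 101.100·y = 9682.688793
det = 19.290·101.100 − 42.202·138.680 = -3902.354360
x = (2489.513334·101.100 − 42.202·9682.688793) / -3902.354360 = 40.216500
y = (19.290·9682.688793 − 2489.513334·138.680) / -3902.354360 = 40.607958
|P − Q| = √((40.216500 − -35.086)² + (40.607958 − -15.123)²) = 93.682475

93.682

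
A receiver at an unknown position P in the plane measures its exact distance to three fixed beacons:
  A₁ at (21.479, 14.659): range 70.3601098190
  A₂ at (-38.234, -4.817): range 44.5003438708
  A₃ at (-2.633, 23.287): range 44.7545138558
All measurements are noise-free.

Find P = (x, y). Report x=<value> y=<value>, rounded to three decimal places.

eq1: (x − 21.479)² + (y − 14.659)² = 70.3601098190²
eq2: (x + 38.234)² + (y + 4.817)² = 44.5003438708²
eq3: (x + 2.633)² + (y − 23.287)² = 44.7545138558²
eq3−eq1, eq3−eq2 (x²,y² cancel):
  48.224·x − 17.256·y = -2820.561879
  -71.202·x − 56.208·y = 958.511093
det = 48.224·-56.208 − -17.256·-71.202 = -3939.236304
x = (-2820.561879·-56.208 − -17.256·958.511093) / -3939.236304 = -44.444709
y = (48.224·958.511093 − -2820.561879·-71.202) / -3939.236304 = 39.247813

x=-44.445 y=39.248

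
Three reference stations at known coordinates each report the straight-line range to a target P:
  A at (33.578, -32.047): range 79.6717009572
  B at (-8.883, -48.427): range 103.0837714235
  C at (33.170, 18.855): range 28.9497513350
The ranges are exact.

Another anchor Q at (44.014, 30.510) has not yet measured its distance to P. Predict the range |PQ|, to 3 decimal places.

eq1: (x − 33.578)² + (y + 32.047)² = 79.6717009572²
eq2: (x + 8.883)² + (y + 48.427)² = 103.0837714235²
eq3: (x − 33.170)² + (y − 18.855)² = 28.9497513350²
eq2−eq3, eq2−eq1 (x²,y² cancel):
  84.106·x + 134.564·y = 8819.853736
  84.922·x + 32.760·y = 4009.094272
det = 84.106·32.760 − 134.564·84.922 = -8672.131448
x = (8819.853736·32.760 − 134.564·4009.094272) / -8672.131448 = 28.890401
y = (84.106·4009.094272 − 8819.853736·84.922) / -8672.131448 = 47.486681
|P − Q| = √((28.890401 − 44.014)² + (47.486681 − 30.510)²) = 22.736115

22.736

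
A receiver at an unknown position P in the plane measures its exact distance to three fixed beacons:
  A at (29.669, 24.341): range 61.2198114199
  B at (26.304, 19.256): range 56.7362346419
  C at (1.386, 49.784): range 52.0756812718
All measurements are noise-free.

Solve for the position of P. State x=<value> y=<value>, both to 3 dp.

eq1: (x − 29.669)² + (y − 24.341)² = 61.2198114199²
eq2: (x − 26.304)² + (y − 19.256)² = 56.7362346419²
eq3: (x − 1.386)² + (y − 49.784)² = 52.0756812718²
eq2−eq3, eq2−eq1 (x²,y² cancel):
  -49.836·x + 61.056·y = 1924.797441
  6.730·x + 10.170·y = -118.825099
det = -49.836·10.170 − 61.056·6.730 = -917.739000
x = (1924.797441·10.170 − 61.056·-118.825099) / -917.739000 = -29.235082
y = (-49.836·-118.825099 − 1924.797441·6.730) / -917.739000 = 7.662439

x=-29.235 y=7.662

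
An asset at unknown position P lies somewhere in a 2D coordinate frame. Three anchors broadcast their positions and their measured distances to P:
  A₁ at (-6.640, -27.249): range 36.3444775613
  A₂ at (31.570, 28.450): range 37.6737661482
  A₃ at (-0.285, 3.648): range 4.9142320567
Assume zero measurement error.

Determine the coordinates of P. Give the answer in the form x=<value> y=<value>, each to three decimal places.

eq1: (x + 6.640)² + (y + 27.249)² = 36.3444775613²
eq2: (x − 31.570)² + (y − 28.450)² = 37.6737661482²
eq3: (x + 0.285)² + (y − 3.648)² = 4.9142320567²
eq2−eq3, eq2−eq1 (x²,y² cancel):
  -63.710·x − 49.604·y = -397.515292
  -76.420·x − 111.398·y = -921.078192
det = -63.710·-111.398 − -49.604·-76.420 = 3306.428900
x = (-397.515292·-111.398 − -49.604·-921.078192) / 3306.428900 = -0.425460
y = (-63.710·-921.078192 − -397.515292·-76.420) / 3306.428900 = 8.560224

x=-0.425 y=8.560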